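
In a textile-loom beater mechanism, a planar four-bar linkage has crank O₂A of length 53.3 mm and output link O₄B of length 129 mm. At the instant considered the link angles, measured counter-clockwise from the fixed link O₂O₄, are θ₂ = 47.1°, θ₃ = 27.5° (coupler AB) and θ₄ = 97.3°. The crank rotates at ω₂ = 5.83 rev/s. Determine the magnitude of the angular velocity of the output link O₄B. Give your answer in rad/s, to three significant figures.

5.41

ω₂ = 36.63 rad/s (from 5.83 rev/s).
Differentiating the loop-closure r₂e^{iθ₂}+r₃e^{iθ₃}=r₁+r₄e^{iθ₄} gives r₂ω₂e^{iθ₂}+r₃ω₃e^{iθ₃}=r₄ω₄e^{iθ₄}.
Eliminating the other unknown: ω₄ = r₂ω₂ sin(θ₂−θ₃) / [r₄ sin(θ₄−θ₃)].
Numerator sine = +0.33545; denominator sine = +0.93849.
Result = 0.0533·36.63·(+0.33545) / (0.129·(+0.93849)) = +5.4098 rad/s; magnitude 5.4098 rad/s.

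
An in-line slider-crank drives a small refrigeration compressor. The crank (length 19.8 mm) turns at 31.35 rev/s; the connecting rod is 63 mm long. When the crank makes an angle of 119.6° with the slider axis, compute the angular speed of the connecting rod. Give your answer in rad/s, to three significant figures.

ω = 197 rad/s (converted from 31.35 rev/s).
The rod makes angle φ with the slider axis where L sinφ = r sinθ; differentiating, L cosφ·φ̇ = r ω cosθ.
L cosφ = √(L² − r² sin²θ) = 0.060602 m.
|ω_rod| = r ω |cosθ| / √(L² − r² sin²θ) = 0.0198·197·0.49394/0.060602 = 31.789 rad/s.

31.8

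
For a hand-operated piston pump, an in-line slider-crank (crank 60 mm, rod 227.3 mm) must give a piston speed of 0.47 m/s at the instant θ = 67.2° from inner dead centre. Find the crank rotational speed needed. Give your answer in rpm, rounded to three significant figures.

73.4

For an in-line slider-crank, |v_piston| = rω|sinθ|·[1 + r cosθ/√(L² − r² sin²θ)].
With r = 0.06 m, L = 0.2273 m, θ = 67.2°: the bracketed kinematic factor |dx/dθ| = 0.061145 m.
ω = v/|dx/dθ| = 0.47/0.061145 = 7.6866 rad/s.
N = 60ω/(2π) = 73.402 rpm.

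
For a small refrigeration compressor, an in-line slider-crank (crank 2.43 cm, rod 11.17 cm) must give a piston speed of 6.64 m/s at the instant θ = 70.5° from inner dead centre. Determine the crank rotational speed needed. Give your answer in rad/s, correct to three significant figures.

For an in-line slider-crank, |v_piston| = rω|sinθ|·[1 + r cosθ/√(L² − r² sin²θ)].
With r = 0.0243 m, L = 0.1117 m, θ = 70.5°: the bracketed kinematic factor |dx/dθ| = 0.024606 m.
ω = v/|dx/dθ| = 6.64/0.024606 = 269.86 rad/s.

270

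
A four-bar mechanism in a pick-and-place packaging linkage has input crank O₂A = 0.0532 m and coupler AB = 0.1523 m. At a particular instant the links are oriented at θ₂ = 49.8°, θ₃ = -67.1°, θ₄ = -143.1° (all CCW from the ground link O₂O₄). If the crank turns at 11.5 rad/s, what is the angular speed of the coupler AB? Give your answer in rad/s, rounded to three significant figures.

0.924

ω₂ = 11.5 rad/s
Differentiating the loop-closure r₂e^{iθ₂}+r₃e^{iθ₃}=r₁+r₄e^{iθ₄} gives r₂ω₂e^{iθ₂}+r₃ω₃e^{iθ₃}=r₄ω₄e^{iθ₄}.
Eliminating the other unknown: ω₃ = r₂ω₂ sin(θ₄−θ₂) / [r₃ sin(θ₃−θ₄)].
Numerator sine = +0.22325; denominator sine = +0.97030.
Result = 0.0532·11.5·(+0.22325) / (0.1523·(+0.97030)) = +0.92427 rad/s; magnitude 0.92427 rad/s.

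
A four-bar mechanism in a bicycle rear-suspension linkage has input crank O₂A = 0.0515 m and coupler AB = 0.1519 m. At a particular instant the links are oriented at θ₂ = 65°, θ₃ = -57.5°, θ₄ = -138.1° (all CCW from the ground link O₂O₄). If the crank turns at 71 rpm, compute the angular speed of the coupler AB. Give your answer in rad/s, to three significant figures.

1.00

ω₂ = 7.435 rad/s (from 71 rpm).
Differentiating the loop-closure r₂e^{iθ₂}+r₃e^{iθ₃}=r₁+r₄e^{iθ₄} gives r₂ω₂e^{iθ₂}+r₃ω₃e^{iθ₃}=r₄ω₄e^{iθ₄}.
Eliminating the other unknown: ω₃ = r₂ω₂ sin(θ₄−θ₂) / [r₃ sin(θ₃−θ₄)].
Numerator sine = +0.39234; denominator sine = +0.98657.
Result = 0.0515·7.435·(+0.39234) / (0.1519·(+0.98657)) = +1.0025 rad/s; magnitude 1.0025 rad/s.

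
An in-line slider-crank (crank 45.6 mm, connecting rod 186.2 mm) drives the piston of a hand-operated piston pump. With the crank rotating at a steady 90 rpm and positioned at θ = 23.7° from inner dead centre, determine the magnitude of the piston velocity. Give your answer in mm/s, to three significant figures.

212

ω = 2π·90/60 = 9.425 rad/s
For an in-line slider-crank, x = r cosθ + √(L² − r² sin²θ), so v = −rω sinθ·[1 + r cosθ/√(L² − r² sin²θ)].
With r = 0.0456 m, L = 0.1862 m, θ = 23.7°: √(L² − r² sin²θ) = 0.1853 m.
v = −0.0456·9.425·0.40195·[1 + 0.0456·0.91566/0.1853] = -0.21167 m/s.
|v| = 0.21167 m/s = 211.67 mm/s.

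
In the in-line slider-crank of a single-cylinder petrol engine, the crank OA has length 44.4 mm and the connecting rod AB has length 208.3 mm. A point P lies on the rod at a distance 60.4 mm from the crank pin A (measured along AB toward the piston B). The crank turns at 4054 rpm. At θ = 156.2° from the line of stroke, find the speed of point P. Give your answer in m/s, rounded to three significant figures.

14.2

ω = 424.5 rad/s.  Crank-pin speed |V_A| = rω = 18.849 m/s, perpendicular to OA.
Rod angle: sinφ = −(r/L) sinθ ⇒ φ = -4.935°; ω_rod = −rω cosθ/√(L²−r²sin²θ) = +83.104 rad/s.
V_P = V_A + ω_rod × AP, with AP = 0.0604 m along the rod.
Components: V_Px = −rω sinθ − a·ω_rod·sinφ = -7.1748 m/s;  V_Py = rω cosθ + a·ω_rod·cosφ = -12.245 m/s.
|V_P| = √(V_Px² + V_Py²) = 14.193 m/s.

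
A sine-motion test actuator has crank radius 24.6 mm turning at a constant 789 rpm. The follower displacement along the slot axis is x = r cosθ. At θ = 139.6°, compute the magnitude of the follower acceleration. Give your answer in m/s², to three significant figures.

128

ω = 82.62 rad/s (from 789 rpm).
x = r cosθ ⇒ ẍ = −rω² cosθ (ω constant).
|a| = rω²|cosθ| = 0.0246·(82.62)²·|cos 139.6°| = 127.89 m/s².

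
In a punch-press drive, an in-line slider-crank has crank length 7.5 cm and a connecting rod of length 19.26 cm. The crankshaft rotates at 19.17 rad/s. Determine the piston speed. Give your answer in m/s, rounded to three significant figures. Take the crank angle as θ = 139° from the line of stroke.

ω = 19.17 rad/s
For an in-line slider-crank, x = r cosθ + √(L² − r² sin²θ), so v = −rω sinθ·[1 + r cosθ/√(L² − r² sin²θ)].
With r = 0.075 m, L = 0.1926 m, θ = 139°: √(L² − r² sin²θ) = 0.18621 m.
v = −0.075·19.17·0.65606·[1 + 0.075·-0.75471/0.18621] = -0.65652 m/s.
|v| = 0.65652 m/s.

0.657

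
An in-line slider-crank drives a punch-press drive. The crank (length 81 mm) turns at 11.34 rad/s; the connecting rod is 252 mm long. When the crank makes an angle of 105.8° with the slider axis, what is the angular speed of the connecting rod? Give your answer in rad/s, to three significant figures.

ω = 11.34 rad/s
The rod makes angle φ with the slider axis where L sinφ = r sinθ; differentiating, L cosφ·φ̇ = r ω cosθ.
L cosφ = √(L² − r² sin²θ) = 0.23964 m.
|ω_rod| = r ω |cosθ| / √(L² − r² sin²θ) = 0.081·11.34·0.27228/0.23964 = 1.0436 rad/s.

1.04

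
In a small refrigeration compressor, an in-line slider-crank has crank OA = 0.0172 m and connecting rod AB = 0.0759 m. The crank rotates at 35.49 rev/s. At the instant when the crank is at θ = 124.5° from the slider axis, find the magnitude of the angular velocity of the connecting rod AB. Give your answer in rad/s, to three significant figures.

ω = 223 rad/s (converted from 35.49 rev/s).
The rod makes angle φ with the slider axis where L sinφ = r sinθ; differentiating, L cosφ·φ̇ = r ω cosθ.
L cosφ = √(L² − r² sin²θ) = 0.074565 m.
|ω_rod| = r ω |cosθ| / √(L² − r² sin²θ) = 0.0172·223·0.56641/0.074565 = 29.135 rad/s.

29.1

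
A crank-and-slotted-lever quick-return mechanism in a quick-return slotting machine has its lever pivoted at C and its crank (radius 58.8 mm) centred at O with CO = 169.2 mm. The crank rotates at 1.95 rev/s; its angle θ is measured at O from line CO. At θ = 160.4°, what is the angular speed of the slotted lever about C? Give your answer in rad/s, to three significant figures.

5.43

ω = 12.25 rad/s (from 1.95 rev/s).
Crank pin A relative to C: A = (d + r cosθ, r sinθ); lever angle φ = atan2(r sinθ, d + r cosθ).
Differentiating tanφ: φ̇ = rω(d cosθ + r)/(d² + r² + 2dr cosθ).
d² + r² + 2dr cosθ = |CA|² = 0.0133411 m²;  d cosθ + r = -0.1006 m.
|ω_lever| = |0.0588·12.25·-0.1006| / 0.0133411 = 5.4323 rad/s.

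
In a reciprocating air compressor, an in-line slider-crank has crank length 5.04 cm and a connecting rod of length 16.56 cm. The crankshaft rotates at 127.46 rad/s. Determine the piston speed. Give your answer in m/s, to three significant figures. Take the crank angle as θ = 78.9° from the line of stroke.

ω = 127.5 rad/s
For an in-line slider-crank, x = r cosθ + √(L² − r² sin²θ), so v = −rω sinθ·[1 + r cosθ/√(L² − r² sin²θ)].
With r = 0.0504 m, L = 0.1656 m, θ = 78.9°: √(L² − r² sin²θ) = 0.15804 m.
v = −0.0504·127.5·0.98129·[1 + 0.0504·0.19252/0.15804] = -6.6908 m/s.
|v| = 6.6908 m/s.

6.69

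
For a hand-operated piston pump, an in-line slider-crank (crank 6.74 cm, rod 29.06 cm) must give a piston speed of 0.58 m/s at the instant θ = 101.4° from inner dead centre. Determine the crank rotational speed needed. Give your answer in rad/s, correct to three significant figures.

9.21

For an in-line slider-crank, |v_piston| = rω|sinθ|·[1 + r cosθ/√(L² − r² sin²θ)].
With r = 0.0674 m, L = 0.2906 m, θ = 101.4°: the bracketed kinematic factor |dx/dθ| = 0.06296 m.
ω = v/|dx/dθ| = 0.58/0.06296 = 9.2122 rad/s.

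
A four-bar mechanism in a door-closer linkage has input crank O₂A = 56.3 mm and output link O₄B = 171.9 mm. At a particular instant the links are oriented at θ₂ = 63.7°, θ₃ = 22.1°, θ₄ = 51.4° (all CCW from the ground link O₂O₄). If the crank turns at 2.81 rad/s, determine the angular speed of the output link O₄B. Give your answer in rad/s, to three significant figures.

ω₂ = 2.81 rad/s
Differentiating the loop-closure r₂e^{iθ₂}+r₃e^{iθ₃}=r₁+r₄e^{iθ₄} gives r₂ω₂e^{iθ₂}+r₃ω₃e^{iθ₃}=r₄ω₄e^{iθ₄}.
Eliminating the other unknown: ω₄ = r₂ω₂ sin(θ₂−θ₃) / [r₄ sin(θ₄−θ₃)].
Numerator sine = +0.66393; denominator sine = +0.48938.
Result = 0.0563·2.81·(+0.66393) / (0.1719·(+0.48938)) = +1.2486 rad/s; magnitude 1.2486 rad/s.

1.25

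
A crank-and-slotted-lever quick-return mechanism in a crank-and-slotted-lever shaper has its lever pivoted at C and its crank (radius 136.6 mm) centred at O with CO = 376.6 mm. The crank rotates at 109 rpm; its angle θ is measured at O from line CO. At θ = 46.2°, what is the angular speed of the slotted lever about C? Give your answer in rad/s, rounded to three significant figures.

ω = 11.41 rad/s (from 109 rpm).
Crank pin A relative to C: A = (d + r cosθ, r sinθ); lever angle φ = atan2(r sinθ, d + r cosθ).
Differentiating tanφ: φ̇ = rω(d cosθ + r)/(d² + r² + 2dr cosθ).
d² + r² + 2dr cosθ = |CA|² = 0.2317 m²;  d cosθ + r = +0.39726 m.
|ω_lever| = |0.1366·11.41·+0.39726| / 0.2317 = 2.6734 rad/s.

2.67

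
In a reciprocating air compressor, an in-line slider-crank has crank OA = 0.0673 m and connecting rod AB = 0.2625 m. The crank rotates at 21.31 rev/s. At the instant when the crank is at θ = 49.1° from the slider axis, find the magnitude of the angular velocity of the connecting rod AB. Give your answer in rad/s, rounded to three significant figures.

22.9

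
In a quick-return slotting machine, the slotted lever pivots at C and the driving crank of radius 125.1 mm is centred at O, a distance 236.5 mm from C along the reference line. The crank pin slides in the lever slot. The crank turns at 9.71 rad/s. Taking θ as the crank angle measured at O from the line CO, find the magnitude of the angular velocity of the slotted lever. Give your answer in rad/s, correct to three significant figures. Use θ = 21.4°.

3.31

ω = 9.71 rad/s
Crank pin A relative to C: A = (d + r cosθ, r sinθ); lever angle φ = atan2(r sinθ, d + r cosθ).
Differentiating tanφ: φ̇ = rω(d cosθ + r)/(d² + r² + 2dr cosθ).
d² + r² + 2dr cosθ = |CA|² = 0.126675 m²;  d cosθ + r = +0.34529 m.
|ω_lever| = |0.1251·9.71·+0.34529| / 0.126675 = 3.3111 rad/s.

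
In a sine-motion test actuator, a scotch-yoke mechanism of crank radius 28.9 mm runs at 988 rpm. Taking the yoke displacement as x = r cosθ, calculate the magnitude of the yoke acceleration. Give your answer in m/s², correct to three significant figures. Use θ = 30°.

268

ω = 103.5 rad/s (from 988 rpm).
x = r cosθ ⇒ ẍ = −rω² cosθ (ω constant).
|a| = rω²|cosθ| = 0.0289·(103.5)²·|cos 30°| = 267.92 m/s².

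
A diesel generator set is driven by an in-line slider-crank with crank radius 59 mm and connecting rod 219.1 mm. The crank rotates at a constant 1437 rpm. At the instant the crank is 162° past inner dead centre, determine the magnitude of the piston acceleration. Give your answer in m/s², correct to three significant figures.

976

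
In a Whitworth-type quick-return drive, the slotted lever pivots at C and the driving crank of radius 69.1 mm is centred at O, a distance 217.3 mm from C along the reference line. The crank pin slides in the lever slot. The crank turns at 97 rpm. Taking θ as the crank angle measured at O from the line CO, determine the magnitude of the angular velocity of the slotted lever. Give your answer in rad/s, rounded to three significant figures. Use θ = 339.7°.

ω = 10.16 rad/s (from 97 rpm).
Crank pin A relative to C: A = (d + r cosθ, r sinθ); lever angle φ = atan2(r sinθ, d + r cosθ).
Differentiating tanφ: φ̇ = rω(d cosθ + r)/(d² + r² + 2dr cosθ).
d² + r² + 2dr cosθ = |CA|² = 0.0801597 m²;  d cosθ + r = +0.2729 m.
|ω_lever| = |0.0691·10.16·+0.2729| / 0.0801597 = 2.3896 rad/s.

2.39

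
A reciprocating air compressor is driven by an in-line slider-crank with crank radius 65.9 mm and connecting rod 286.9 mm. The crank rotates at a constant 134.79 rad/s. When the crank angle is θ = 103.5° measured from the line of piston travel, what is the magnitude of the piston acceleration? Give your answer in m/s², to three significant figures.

ω = 134.8 rad/s
x(θ) = r cosθ + √(L² − r² sin²θ); with ω constant, a = ω²·d²x/dθ².
d²x/dθ² = −r cosθ − r²(cos2θ)/√u − r⁴ sin²2θ/(4u^{3/2}),  u = L² − r² sin²θ = 0.0782055 m².
Substituting r = 0.0659 m, L = 0.2869 m, θ = 103.5°: d²x/dθ² = +0.029176 m.
a = ω²·d²x/dθ² = (134.8)²·(+0.029176) = +530.09 m/s²;  |a| = 530.09 m/s².

530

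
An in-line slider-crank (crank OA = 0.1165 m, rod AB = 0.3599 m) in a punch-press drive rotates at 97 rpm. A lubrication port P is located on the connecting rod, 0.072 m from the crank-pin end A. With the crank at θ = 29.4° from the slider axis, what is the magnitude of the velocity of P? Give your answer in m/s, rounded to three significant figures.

1.03

ω = 10.16 rad/s.  Crank-pin speed |V_A| = rω = 1.1834 m/s, perpendicular to OA.
Rod angle: sinφ = −(r/L) sinθ ⇒ φ = -9.143°; ω_rod = −rω cosθ/√(L²−r²sin²θ) = -2.9015 rad/s.
V_P = V_A + ω_rod × AP, with AP = 0.072 m along the rod.
Components: V_Px = −rω sinθ − a·ω_rod·sinφ = -0.61413 m/s;  V_Py = rω cosθ + a·ω_rod·cosφ = +0.82473 m/s.
|V_P| = √(V_Px² + V_Py²) = 1.0283 m/s.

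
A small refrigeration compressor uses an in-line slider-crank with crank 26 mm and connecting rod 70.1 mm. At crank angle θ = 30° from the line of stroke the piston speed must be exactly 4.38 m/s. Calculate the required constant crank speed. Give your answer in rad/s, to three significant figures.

254

For an in-line slider-crank, |v_piston| = rω|sinθ|·[1 + r cosθ/√(L² − r² sin²θ)].
With r = 0.026 m, L = 0.0701 m, θ = 30°: the bracketed kinematic factor |dx/dθ| = 0.017249 m.
ω = v/|dx/dθ| = 4.38/0.017249 = 253.92 rad/s.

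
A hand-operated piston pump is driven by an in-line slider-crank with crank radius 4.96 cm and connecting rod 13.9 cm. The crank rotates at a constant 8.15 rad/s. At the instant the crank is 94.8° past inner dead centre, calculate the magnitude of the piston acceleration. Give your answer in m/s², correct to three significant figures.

1.51

ω = 8.15 rad/s
x(θ) = r cosθ + √(L² − r² sin²θ); with ω constant, a = ω²·d²x/dθ².
d²x/dθ² = −r cosθ − r²(cos2θ)/√u − r⁴ sin²2θ/(4u^{3/2}),  u = L² − r² sin²θ = 0.0168781 m².
Substituting r = 0.0496 m, L = 0.139 m, θ = 94.8°: d²x/dθ² = +0.022803 m.
a = ω²·d²x/dθ² = (8.15)²·(+0.022803) = +1.5146 m/s²;  |a| = 1.5146 m/s².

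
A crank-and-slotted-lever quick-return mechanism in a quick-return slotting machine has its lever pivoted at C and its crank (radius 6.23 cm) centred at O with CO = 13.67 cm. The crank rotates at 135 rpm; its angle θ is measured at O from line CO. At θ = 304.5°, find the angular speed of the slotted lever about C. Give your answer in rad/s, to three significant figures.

3.82

ω = 14.14 rad/s (from 135 rpm).
Crank pin A relative to C: A = (d + r cosθ, r sinθ); lever angle φ = atan2(r sinθ, d + r cosθ).
Differentiating tanφ: φ̇ = rω(d cosθ + r)/(d² + r² + 2dr cosθ).
d² + r² + 2dr cosθ = |CA|² = 0.0322157 m²;  d cosθ + r = +0.13973 m.
|ω_lever| = |0.0623·14.14·+0.13973| / 0.0322157 = 3.82 rad/s.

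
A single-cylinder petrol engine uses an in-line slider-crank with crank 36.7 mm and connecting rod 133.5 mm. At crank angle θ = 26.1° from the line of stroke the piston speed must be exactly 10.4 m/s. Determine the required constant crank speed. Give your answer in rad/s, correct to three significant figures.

516

For an in-line slider-crank, |v_piston| = rω|sinθ|·[1 + r cosθ/√(L² − r² sin²θ)].
With r = 0.0367 m, L = 0.1335 m, θ = 26.1°: the bracketed kinematic factor |dx/dθ| = 0.020161 m.
ω = v/|dx/dθ| = 10.4/0.020161 = 515.84 rad/s.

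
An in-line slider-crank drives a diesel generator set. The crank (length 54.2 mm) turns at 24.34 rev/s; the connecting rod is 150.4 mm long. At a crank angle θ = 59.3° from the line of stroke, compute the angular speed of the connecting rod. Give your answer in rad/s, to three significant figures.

ω = 152.9 rad/s (converted from 24.34 rev/s).
The rod makes angle φ with the slider axis where L sinφ = r sinθ; differentiating, L cosφ·φ̇ = r ω cosθ.
L cosφ = √(L² − r² sin²θ) = 0.143 m.
|ω_rod| = r ω |cosθ| / √(L² − r² sin²θ) = 0.0542·152.9·0.51054/0.143 = 29.594 rad/s.

29.6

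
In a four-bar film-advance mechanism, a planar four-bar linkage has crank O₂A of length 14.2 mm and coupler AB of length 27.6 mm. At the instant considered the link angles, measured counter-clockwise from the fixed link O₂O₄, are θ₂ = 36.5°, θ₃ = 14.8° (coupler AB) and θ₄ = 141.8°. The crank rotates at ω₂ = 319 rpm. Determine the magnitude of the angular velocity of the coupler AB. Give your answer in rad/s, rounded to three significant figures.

ω₂ = 33.41 rad/s (from 319 rpm).
Differentiating the loop-closure r₂e^{iθ₂}+r₃e^{iθ₃}=r₁+r₄e^{iθ₄} gives r₂ω₂e^{iθ₂}+r₃ω₃e^{iθ₃}=r₄ω₄e^{iθ₄}.
Eliminating the other unknown: ω₃ = r₂ω₂ sin(θ₄−θ₂) / [r₃ sin(θ₃−θ₄)].
Numerator sine = +0.96456; denominator sine = -0.79864.
Result = 0.0142·33.41·(+0.96456) / (0.0276·(-0.79864)) = -20.758 rad/s; magnitude 20.758 rad/s.

20.8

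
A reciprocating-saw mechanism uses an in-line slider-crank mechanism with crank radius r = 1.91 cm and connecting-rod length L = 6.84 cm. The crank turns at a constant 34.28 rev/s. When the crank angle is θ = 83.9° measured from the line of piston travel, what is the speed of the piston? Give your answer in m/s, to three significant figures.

4.22

ω = 2π·34.3 = 215.4 rad/s
For an in-line slider-crank, x = r cosθ + √(L² − r² sin²θ), so v = −rω sinθ·[1 + r cosθ/√(L² − r² sin²θ)].
With r = 0.0191 m, L = 0.0684 m, θ = 83.9°: √(L² − r² sin²θ) = 0.06571 m.
v = −0.0191·215.4·0.99434·[1 + 0.0191·0.10626/0.06571] = -4.217 m/s.
|v| = 4.217 m/s.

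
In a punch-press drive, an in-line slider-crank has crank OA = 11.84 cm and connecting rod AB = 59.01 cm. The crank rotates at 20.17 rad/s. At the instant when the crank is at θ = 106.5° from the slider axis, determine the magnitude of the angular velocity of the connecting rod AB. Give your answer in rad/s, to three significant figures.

1.17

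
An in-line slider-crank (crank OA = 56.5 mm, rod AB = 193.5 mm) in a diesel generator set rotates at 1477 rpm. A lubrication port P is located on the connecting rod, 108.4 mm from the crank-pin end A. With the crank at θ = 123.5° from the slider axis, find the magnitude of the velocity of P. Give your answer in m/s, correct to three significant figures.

ω = 154.7 rad/s.  Crank-pin speed |V_A| = rω = 8.7389 m/s, perpendicular to OA.
Rod angle: sinφ = −(r/L) sinθ ⇒ φ = -14.092°; ω_rod = −rω cosθ/√(L²−r²sin²θ) = +25.7 rad/s.
V_P = V_A + ω_rod × AP, with AP = 0.1084 m along the rod.
Components: V_Px = −rω sinθ − a·ω_rod·sinφ = -6.6089 m/s;  V_Py = rω cosθ + a·ω_rod·cosφ = -2.1213 m/s.
|V_P| = √(V_Px² + V_Py²) = 6.941 m/s.

6.94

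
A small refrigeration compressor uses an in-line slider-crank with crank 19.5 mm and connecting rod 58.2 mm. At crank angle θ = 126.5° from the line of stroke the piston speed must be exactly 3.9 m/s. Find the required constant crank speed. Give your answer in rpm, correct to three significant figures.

3000

For an in-line slider-crank, |v_piston| = rω|sinθ|·[1 + r cosθ/√(L² − r² sin²θ)].
With r = 0.0195 m, L = 0.0582 m, θ = 126.5°: the bracketed kinematic factor |dx/dθ| = 0.012431 m.
ω = v/|dx/dθ| = 3.9/0.012431 = 313.72 rad/s.
N = 60ω/(2π) = 2995.8 rpm.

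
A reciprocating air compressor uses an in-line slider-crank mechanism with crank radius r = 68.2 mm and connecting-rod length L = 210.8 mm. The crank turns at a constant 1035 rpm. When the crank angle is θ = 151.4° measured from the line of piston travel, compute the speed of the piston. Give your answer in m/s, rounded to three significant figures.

ω = 2π·1035/60 = 108.4 rad/s
For an in-line slider-crank, x = r cosθ + √(L² − r² sin²θ), so v = −rω sinθ·[1 + r cosθ/√(L² − r² sin²θ)].
With r = 0.0682 m, L = 0.2108 m, θ = 151.4°: √(L² − r² sin²θ) = 0.20826 m.
v = −0.0682·108.4·0.47869·[1 + 0.0682·-0.87798/0.20826] = -2.521 m/s.
|v| = 2.521 m/s.

2.52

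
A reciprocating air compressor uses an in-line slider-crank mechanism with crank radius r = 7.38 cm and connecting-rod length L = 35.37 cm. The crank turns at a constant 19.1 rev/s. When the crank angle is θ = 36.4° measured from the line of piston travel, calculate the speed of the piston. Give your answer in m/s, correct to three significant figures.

ω = 2π·19.1 = 120 rad/s
For an in-line slider-crank, x = r cosθ + √(L² − r² sin²θ), so v = −rω sinθ·[1 + r cosθ/√(L² − r² sin²θ)].
With r = 0.0738 m, L = 0.3537 m, θ = 36.4°: √(L² − r² sin²θ) = 0.35098 m.
v = −0.0738·120·0.59342·[1 + 0.0738·0.80489/0.35098] = -6.1452 m/s.
|v| = 6.1452 m/s.

6.15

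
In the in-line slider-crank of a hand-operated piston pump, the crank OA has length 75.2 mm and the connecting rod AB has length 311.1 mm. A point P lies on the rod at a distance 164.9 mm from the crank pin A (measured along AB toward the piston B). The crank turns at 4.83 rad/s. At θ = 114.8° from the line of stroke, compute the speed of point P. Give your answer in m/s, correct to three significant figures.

0.320

ω = 4.83 rad/s.  Crank-pin speed |V_A| = rω = 0.36322 m/s, perpendicular to OA.
Rod angle: sinφ = −(r/L) sinθ ⇒ φ = -12.676°; ω_rod = −rω cosθ/√(L²−r²sin²θ) = +0.50195 rad/s.
V_P = V_A + ω_rod × AP, with AP = 0.1649 m along the rod.
Components: V_Px = −rω sinθ − a·ω_rod·sinφ = -0.31156 m/s;  V_Py = rω cosθ + a·ω_rod·cosφ = -0.071597 m/s.
|V_P| = √(V_Px² + V_Py²) = 0.31968 m/s.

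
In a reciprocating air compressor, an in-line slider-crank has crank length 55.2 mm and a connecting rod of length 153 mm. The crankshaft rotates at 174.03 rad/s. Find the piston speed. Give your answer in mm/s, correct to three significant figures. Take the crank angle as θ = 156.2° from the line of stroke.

2580

ω = 174 rad/s
For an in-line slider-crank, x = r cosθ + √(L² − r² sin²θ), so v = −rω sinθ·[1 + r cosθ/√(L² − r² sin²θ)].
With r = 0.0552 m, L = 0.153 m, θ = 156.2°: √(L² − r² sin²θ) = 0.15137 m.
v = −0.0552·174·0.40355·[1 + 0.0552·-0.91496/0.15137] = -2.5832 m/s.
|v| = 2.5832 m/s = 2583.2 mm/s.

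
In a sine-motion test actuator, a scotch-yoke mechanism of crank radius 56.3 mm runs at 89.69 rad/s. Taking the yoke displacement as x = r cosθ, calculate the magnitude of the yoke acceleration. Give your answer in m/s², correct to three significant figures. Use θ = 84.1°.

ω = 89.69 rad/s
x = r cosθ ⇒ ẍ = −rω² cosθ (ω constant).
|a| = rω²|cosθ| = 0.0563·(89.69)²·|cos 84.1°| = 46.554 m/s².

46.6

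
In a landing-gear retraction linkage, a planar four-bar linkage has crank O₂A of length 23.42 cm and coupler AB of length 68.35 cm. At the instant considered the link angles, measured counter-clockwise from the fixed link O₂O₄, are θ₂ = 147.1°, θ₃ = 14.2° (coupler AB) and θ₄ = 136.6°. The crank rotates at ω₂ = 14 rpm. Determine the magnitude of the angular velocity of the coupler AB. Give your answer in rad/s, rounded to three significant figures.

0.108

ω₂ = 1.466 rad/s (from 14 rpm).
Differentiating the loop-closure r₂e^{iθ₂}+r₃e^{iθ₃}=r₁+r₄e^{iθ₄} gives r₂ω₂e^{iθ₂}+r₃ω₃e^{iθ₃}=r₄ω₄e^{iθ₄}.
Eliminating the other unknown: ω₃ = r₂ω₂ sin(θ₄−θ₂) / [r₃ sin(θ₃−θ₄)].
Numerator sine = -0.18224; denominator sine = -0.84433.
Result = 0.2342·1.466·(-0.18224) / (0.6835·(-0.84433)) = +0.10842 rad/s; magnitude 0.10842 rad/s.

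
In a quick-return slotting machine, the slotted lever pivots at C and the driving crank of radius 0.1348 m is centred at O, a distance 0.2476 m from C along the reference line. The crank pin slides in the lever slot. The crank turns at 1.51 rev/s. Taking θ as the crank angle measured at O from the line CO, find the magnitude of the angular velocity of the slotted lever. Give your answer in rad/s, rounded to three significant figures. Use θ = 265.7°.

2.00

ω = 9.488 rad/s (from 1.51 rev/s).
Crank pin A relative to C: A = (d + r cosθ, r sinθ); lever angle φ = atan2(r sinθ, d + r cosθ).
Differentiating tanφ: φ̇ = rω(d cosθ + r)/(d² + r² + 2dr cosθ).
d² + r² + 2dr cosθ = |CA|² = 0.0744717 m²;  d cosθ + r = +0.11624 m.
|ω_lever| = |0.1348·9.488·+0.11624| / 0.0744717 = 1.9961 rad/s.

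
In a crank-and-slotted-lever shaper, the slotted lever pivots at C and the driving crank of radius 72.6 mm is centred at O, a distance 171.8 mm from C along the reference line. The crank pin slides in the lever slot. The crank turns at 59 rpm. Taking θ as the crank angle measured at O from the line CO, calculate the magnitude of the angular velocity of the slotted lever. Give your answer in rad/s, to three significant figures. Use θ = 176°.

ω = 6.178 rad/s (from 59 rpm).
Crank pin A relative to C: A = (d + r cosθ, r sinθ); lever angle φ = atan2(r sinθ, d + r cosθ).
Differentiating tanφ: φ̇ = rω(d cosθ + r)/(d² + r² + 2dr cosθ).
d² + r² + 2dr cosθ = |CA|² = 0.00990141 m²;  d cosθ + r = -0.098782 m.
|ω_lever| = |0.0726·6.178·-0.098782| / 0.00990141 = 4.475 rad/s.

4.48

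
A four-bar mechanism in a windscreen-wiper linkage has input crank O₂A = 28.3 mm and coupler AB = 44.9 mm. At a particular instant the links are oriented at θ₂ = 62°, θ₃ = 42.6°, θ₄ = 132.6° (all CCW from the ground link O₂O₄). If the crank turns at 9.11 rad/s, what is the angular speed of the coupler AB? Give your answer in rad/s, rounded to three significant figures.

5.42

ω₂ = 9.11 rad/s
Differentiating the loop-closure r₂e^{iθ₂}+r₃e^{iθ₃}=r₁+r₄e^{iθ₄} gives r₂ω₂e^{iθ₂}+r₃ω₃e^{iθ₃}=r₄ω₄e^{iθ₄}.
Eliminating the other unknown: ω₃ = r₂ω₂ sin(θ₄−θ₂) / [r₃ sin(θ₃−θ₄)].
Numerator sine = +0.94322; denominator sine = -1.00000.
Result = 0.0283·9.11·(+0.94322) / (0.0449·(-1.00000)) = -5.4159 rad/s; magnitude 5.4159 rad/s.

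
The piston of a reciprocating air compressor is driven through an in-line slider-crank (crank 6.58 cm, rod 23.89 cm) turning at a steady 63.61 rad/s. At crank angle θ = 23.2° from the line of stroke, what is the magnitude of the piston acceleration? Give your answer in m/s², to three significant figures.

296

ω = 63.61 rad/s
x(θ) = r cosθ + √(L² − r² sin²θ); with ω constant, a = ω²·d²x/dθ².
d²x/dθ² = −r cosθ − r²(cos2θ)/√u − r⁴ sin²2θ/(4u^{3/2}),  u = L² − r² sin²θ = 0.0564013 m².
Substituting r = 0.0658 m, L = 0.2389 m, θ = 23.2°: d²x/dθ² = -0.073235 m.
a = ω²·d²x/dθ² = (63.61)²·(-0.073235) = -296.33 m/s²;  |a| = 296.33 m/s².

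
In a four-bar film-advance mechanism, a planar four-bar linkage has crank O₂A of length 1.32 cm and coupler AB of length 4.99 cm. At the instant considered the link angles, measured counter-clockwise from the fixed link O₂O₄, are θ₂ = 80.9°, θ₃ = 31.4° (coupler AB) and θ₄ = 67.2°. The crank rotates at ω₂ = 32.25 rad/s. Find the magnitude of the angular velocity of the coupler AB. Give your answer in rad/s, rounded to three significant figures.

3.45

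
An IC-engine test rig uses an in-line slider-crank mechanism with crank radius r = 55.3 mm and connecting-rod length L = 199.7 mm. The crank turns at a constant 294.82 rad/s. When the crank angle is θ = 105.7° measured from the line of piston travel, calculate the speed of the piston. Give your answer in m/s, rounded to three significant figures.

ω = 294.8 rad/s
For an in-line slider-crank, x = r cosθ + √(L² − r² sin²θ), so v = −rω sinθ·[1 + r cosθ/√(L² − r² sin²θ)].
With r = 0.0553 m, L = 0.1997 m, θ = 105.7°: √(L² − r² sin²θ) = 0.19247 m.
v = −0.0553·294.8·0.96269·[1 + 0.0553·-0.27060/0.19247] = -14.475 m/s.
|v| = 14.475 m/s.

14.5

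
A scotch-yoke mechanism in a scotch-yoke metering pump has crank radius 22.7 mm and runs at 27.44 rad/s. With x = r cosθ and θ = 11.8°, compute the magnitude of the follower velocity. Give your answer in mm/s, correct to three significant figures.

127

ω = 27.44 rad/s
x = r cosθ ⇒ ẋ = −rω sinθ.
|v| = rω|sinθ| = 0.0227·27.44·|sin 11.8°| = 0.12738 m/s = 127.38 mm/s.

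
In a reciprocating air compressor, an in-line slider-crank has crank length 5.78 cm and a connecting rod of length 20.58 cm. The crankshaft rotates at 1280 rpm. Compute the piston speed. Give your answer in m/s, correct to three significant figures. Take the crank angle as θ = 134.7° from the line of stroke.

4.40

ω = 2π·1280/60 = 134 rad/s
For an in-line slider-crank, x = r cosθ + √(L² − r² sin²θ), so v = −rω sinθ·[1 + r cosθ/√(L² − r² sin²θ)].
With r = 0.0578 m, L = 0.2058 m, θ = 134.7°: √(L² − r² sin²θ) = 0.20166 m.
v = −0.0578·134·0.71080·[1 + 0.0578·-0.70339/0.20166] = -4.3967 m/s.
|v| = 4.3967 m/s.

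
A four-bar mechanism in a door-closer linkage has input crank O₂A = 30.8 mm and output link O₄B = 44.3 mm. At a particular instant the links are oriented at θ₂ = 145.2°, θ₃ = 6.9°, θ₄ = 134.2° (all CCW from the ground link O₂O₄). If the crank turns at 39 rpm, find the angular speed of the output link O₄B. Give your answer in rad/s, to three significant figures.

ω₂ = 4.084 rad/s (from 39 rpm).
Differentiating the loop-closure r₂e^{iθ₂}+r₃e^{iθ₃}=r₁+r₄e^{iθ₄} gives r₂ω₂e^{iθ₂}+r₃ω₃e^{iθ₃}=r₄ω₄e^{iθ₄}.
Eliminating the other unknown: ω₄ = r₂ω₂ sin(θ₂−θ₃) / [r₄ sin(θ₄−θ₃)].
Numerator sine = +0.66523; denominator sine = +0.79547.
Result = 0.0308·4.084·(+0.66523) / (0.0443·(+0.79547)) = +2.3746 rad/s; magnitude 2.3746 rad/s.

2.37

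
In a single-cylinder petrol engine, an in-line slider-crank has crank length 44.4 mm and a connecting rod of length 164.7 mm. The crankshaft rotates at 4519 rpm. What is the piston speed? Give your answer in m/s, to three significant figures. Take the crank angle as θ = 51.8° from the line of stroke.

19.3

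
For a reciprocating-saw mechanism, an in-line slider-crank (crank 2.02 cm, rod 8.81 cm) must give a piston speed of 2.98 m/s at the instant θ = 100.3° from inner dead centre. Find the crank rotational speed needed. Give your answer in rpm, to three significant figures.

1490

For an in-line slider-crank, |v_piston| = rω|sinθ|·[1 + r cosθ/√(L² − r² sin²θ)].
With r = 0.0202 m, L = 0.0881 m, θ = 100.3°: the bracketed kinematic factor |dx/dθ| = 0.019038 m.
ω = v/|dx/dθ| = 2.98/0.019038 = 156.53 rad/s.
N = 60ω/(2π) = 1494.7 rpm.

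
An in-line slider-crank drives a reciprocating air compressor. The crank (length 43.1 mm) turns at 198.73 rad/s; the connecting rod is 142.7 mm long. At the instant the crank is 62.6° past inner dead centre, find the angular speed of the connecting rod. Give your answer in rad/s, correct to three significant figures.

28.7

ω = 198.7 rad/s
The rod makes angle φ with the slider axis where L sinφ = r sinθ; differentiating, L cosφ·φ̇ = r ω cosθ.
L cosφ = √(L² − r² sin²θ) = 0.13747 m.
|ω_rod| = r ω |cosθ| / √(L² − r² sin²θ) = 0.0431·198.7·0.46020/0.13747 = 28.673 rad/s.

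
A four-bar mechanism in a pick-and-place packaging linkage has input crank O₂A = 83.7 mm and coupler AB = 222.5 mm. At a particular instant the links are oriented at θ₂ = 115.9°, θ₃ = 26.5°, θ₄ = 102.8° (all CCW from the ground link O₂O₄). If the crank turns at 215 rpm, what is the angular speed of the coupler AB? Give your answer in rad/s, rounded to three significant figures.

1.98

ω₂ = 22.51 rad/s (from 215 rpm).
Differentiating the loop-closure r₂e^{iθ₂}+r₃e^{iθ₃}=r₁+r₄e^{iθ₄} gives r₂ω₂e^{iθ₂}+r₃ω₃e^{iθ₃}=r₄ω₄e^{iθ₄}.
Eliminating the other unknown: ω₃ = r₂ω₂ sin(θ₄−θ₂) / [r₃ sin(θ₃−θ₄)].
Numerator sine = -0.22665; denominator sine = -0.97155.
Result = 0.0837·22.51·(-0.22665) / (0.2225·(-0.97155)) = +1.9759 rad/s; magnitude 1.9759 rad/s.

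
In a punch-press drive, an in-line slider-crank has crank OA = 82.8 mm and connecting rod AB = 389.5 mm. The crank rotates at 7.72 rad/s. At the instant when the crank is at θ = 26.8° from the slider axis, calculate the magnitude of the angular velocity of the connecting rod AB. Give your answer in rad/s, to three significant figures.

1.47

ω = 7.72 rad/s
The rod makes angle φ with the slider axis where L sinφ = r sinθ; differentiating, L cosφ·φ̇ = r ω cosθ.
L cosφ = √(L² − r² sin²θ) = 0.38771 m.
|ω_rod| = r ω |cosθ| / √(L² − r² sin²θ) = 0.0828·7.72·0.89259/0.38771 = 1.4716 rad/s.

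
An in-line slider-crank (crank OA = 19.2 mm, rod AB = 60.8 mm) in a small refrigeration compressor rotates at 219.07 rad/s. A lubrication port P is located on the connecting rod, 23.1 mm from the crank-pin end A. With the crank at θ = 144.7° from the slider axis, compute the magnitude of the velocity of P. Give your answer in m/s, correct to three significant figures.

3.05

ω = 219.1 rad/s.  Crank-pin speed |V_A| = rω = 4.2061 m/s, perpendicular to OA.
Rod angle: sinφ = −(r/L) sinθ ⇒ φ = -10.514°; ω_rod = −rω cosθ/√(L²−r²sin²θ) = +57.425 rad/s.
V_P = V_A + ω_rod × AP, with AP = 0.0231 m along the rod.
Components: V_Px = −rω sinθ − a·ω_rod·sinφ = -2.1885 m/s;  V_Py = rω cosθ + a·ω_rod·cosφ = -2.1286 m/s.
|V_P| = √(V_Px² + V_Py²) = 3.0529 m/s.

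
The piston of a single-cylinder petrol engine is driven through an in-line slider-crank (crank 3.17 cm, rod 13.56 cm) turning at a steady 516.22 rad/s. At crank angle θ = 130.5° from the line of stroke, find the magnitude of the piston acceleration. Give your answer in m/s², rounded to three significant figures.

ω = 516.2 rad/s
x(θ) = r cosθ + √(L² − r² sin²θ); with ω constant, a = ω²·d²x/dθ².
d²x/dθ² = −r cosθ − r²(cos2θ)/√u − r⁴ sin²2θ/(4u^{3/2}),  u = L² − r² sin²θ = 0.0178063 m².
Substituting r = 0.0317 m, L = 0.1356 m, θ = 130.5°: d²x/dθ² = +0.021662 m.
a = ω²·d²x/dθ² = (516.2)²·(+0.021662) = +5772.5 m/s²;  |a| = 5772.5 m/s².

5770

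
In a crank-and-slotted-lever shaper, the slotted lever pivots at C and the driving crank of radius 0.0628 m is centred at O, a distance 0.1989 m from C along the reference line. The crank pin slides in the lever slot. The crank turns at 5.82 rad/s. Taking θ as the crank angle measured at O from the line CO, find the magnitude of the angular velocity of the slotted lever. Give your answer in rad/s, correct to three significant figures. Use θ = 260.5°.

ω = 5.82 rad/s
Crank pin A relative to C: A = (d + r cosθ, r sinθ); lever angle φ = atan2(r sinθ, d + r cosθ).
Differentiating tanφ: φ̇ = rω(d cosθ + r)/(d² + r² + 2dr cosθ).
d² + r² + 2dr cosθ = |CA|² = 0.0393819 m²;  d cosθ + r = +0.029972 m.
|ω_lever| = |0.0628·5.82·+0.029972| / 0.0393819 = 0.27817 rad/s.

0.278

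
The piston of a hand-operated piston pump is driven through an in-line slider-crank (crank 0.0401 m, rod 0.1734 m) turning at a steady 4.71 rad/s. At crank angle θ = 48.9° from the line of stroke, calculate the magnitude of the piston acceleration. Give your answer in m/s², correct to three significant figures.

0.559

ω = 4.71 rad/s
x(θ) = r cosθ + √(L² − r² sin²θ); with ω constant, a = ω²·d²x/dθ².
d²x/dθ² = −r cosθ − r²(cos2θ)/√u − r⁴ sin²2θ/(4u^{3/2}),  u = L² − r² sin²θ = 0.0291544 m².
Substituting r = 0.0401 m, L = 0.1734 m, θ = 48.9°: d²x/dθ² = -0.02521 m.
a = ω²·d²x/dθ² = (4.71)²·(-0.02521) = -0.55926 m/s²;  |a| = 0.55926 m/s².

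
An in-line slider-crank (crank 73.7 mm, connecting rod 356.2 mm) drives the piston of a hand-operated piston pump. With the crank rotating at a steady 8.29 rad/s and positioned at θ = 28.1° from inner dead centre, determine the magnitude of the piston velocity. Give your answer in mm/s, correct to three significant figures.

ω = 8.29 rad/s
For an in-line slider-crank, x = r cosθ + √(L² − r² sin²θ), so v = −rω sinθ·[1 + r cosθ/√(L² − r² sin²θ)].
With r = 0.0737 m, L = 0.3562 m, θ = 28.1°: √(L² − r² sin²θ) = 0.3545 m.
v = −0.0737·8.29·0.47101·[1 + 0.0737·0.88213/0.3545] = -0.34055 m/s.
|v| = 0.34055 m/s = 340.55 mm/s.

341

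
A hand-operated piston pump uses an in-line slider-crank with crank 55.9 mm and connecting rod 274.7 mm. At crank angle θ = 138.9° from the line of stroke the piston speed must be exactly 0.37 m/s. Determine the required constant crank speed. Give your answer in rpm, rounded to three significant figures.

114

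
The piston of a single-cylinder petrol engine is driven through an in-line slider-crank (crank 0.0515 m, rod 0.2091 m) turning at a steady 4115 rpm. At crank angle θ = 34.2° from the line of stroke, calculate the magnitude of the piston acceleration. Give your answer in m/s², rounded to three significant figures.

8820

ω = 2π·4115/60 = 430.9 rad/s
x(θ) = r cosθ + √(L² − r² sin²θ); with ω constant, a = ω²·d²x/dθ².
d²x/dθ² = −r cosθ − r²(cos2θ)/√u − r⁴ sin²2θ/(4u^{3/2}),  u = L² − r² sin²θ = 0.0428849 m².
Substituting r = 0.0515 m, L = 0.2091 m, θ = 34.2°: d²x/dθ² = -0.047481 m.
a = ω²·d²x/dθ² = (430.9)²·(-0.047481) = -8816.8 m/s²;  |a| = 8816.8 m/s².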